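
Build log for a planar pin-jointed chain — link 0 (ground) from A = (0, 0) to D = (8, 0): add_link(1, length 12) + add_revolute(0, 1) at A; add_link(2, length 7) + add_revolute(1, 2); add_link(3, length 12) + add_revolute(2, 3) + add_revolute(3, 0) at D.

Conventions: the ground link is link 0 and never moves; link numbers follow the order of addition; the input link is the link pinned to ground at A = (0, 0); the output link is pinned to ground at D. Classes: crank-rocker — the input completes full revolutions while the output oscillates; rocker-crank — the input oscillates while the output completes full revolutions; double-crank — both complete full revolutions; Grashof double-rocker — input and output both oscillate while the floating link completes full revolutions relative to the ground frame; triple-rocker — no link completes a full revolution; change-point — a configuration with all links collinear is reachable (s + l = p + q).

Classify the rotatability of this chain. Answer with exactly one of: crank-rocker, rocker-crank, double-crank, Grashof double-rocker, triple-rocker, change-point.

lengths: ground=8, input=12, coupler=7, output=12
sorted: s=7 (shortest), l=12 (longest), p+q=20
s + l = 19 vs p + q = 20
s + l < p + q (Grashof) with shortest = coupler link → Grashof double-rocker

Grashof double-rocker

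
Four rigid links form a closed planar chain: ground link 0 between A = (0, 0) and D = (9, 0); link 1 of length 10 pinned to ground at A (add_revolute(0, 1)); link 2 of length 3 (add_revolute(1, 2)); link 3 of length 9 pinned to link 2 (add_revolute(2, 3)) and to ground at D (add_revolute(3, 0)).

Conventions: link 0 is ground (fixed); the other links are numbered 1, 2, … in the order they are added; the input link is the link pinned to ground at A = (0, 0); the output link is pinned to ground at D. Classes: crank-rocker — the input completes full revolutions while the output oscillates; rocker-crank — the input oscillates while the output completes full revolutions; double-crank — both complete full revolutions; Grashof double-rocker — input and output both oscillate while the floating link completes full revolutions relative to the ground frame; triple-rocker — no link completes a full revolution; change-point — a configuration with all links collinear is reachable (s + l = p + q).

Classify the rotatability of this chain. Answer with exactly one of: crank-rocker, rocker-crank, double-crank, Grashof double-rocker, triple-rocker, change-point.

lengths: ground=9, input=10, coupler=3, output=9
sorted: s=3 (shortest), l=10 (longest), p+q=18
s + l = 13 vs p + q = 18
s + l < p + q (Grashof) with shortest = coupler link → Grashof double-rocker

Grashof double-rocker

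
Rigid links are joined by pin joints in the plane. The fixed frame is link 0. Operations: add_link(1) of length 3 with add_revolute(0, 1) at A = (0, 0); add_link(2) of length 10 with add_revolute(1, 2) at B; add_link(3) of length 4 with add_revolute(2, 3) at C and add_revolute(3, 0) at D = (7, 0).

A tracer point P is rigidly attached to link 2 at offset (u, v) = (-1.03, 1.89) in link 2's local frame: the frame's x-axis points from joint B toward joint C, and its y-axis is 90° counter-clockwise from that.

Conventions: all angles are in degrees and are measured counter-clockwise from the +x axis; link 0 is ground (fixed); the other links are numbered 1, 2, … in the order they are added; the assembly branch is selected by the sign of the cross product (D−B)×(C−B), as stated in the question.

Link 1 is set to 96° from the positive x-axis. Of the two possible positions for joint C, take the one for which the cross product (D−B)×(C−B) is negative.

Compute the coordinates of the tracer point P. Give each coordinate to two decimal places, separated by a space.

A=(0,0), D=(7.00,0)
B = A + 3.00·(cos96°, sin96°) = (-0.3136, 2.9836)
|BD| = 7.8987
circle(B,10.00) ∩ circle(D,4.00): a=9.2667, h=3.7588
  candidates: C₊=(9.6864,2.9637) cross=29.690; C₋=(6.8468,-3.9971) cross=-29.690
  branch - wants cross < 0 → take C=(6.8468,-3.9971) (cross=-29.690)
ex = (C−B)/|BC| = (0.7160,-0.6981); ey = (0.6981,0.7160)
P = B + -1.03·ex + 1.89·ey = (0.2682,5.0559)

0.27 5.06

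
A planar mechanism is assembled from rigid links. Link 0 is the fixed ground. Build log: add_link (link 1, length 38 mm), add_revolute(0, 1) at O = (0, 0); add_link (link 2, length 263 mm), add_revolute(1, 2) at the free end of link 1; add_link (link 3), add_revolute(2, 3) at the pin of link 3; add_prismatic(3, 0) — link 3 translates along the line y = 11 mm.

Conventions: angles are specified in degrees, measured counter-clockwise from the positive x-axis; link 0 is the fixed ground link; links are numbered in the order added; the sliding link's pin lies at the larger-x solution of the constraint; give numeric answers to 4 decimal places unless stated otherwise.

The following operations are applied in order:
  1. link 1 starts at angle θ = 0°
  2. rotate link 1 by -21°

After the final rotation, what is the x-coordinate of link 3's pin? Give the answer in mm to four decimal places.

geometry: r = 38 mm, L = 263 mm, e = 11 mm; θ starts at 0°
rotate link 1 by -21°: θ ← 0° -21° = -21°
crank pin P = (r cos θ, r sin θ) = (35.476056, -13.617982)
h = r sin θ − e = -13.617982 − 11 = -24.617982
x = r cos θ + √(L² − h²) = 35.476056 + 261.845288 = 297.321344

297.3213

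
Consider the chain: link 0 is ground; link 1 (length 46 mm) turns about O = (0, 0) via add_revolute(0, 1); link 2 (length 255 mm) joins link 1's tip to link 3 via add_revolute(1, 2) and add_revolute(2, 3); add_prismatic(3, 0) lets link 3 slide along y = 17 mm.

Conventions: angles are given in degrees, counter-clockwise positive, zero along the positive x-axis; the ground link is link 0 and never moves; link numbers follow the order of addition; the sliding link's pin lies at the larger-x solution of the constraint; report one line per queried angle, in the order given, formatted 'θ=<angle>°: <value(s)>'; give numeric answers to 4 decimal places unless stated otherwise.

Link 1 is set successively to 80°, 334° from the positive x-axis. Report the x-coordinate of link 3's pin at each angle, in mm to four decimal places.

geometry: r = 46 mm, L = 255 mm, e = 17 mm
θ=80°: crank pin P = (r cos θ, r sin θ) = (7.987816, 45.301157)
θ=80°: h = r sin θ − e = 45.301157 − 17 = 28.301157
θ=80°: x = r cos θ + √(L² − h²) = 7.987816 + 253.424633 = 261.412449
θ=334°: crank pin P = (r cos θ, r sin θ) = (41.344526, -20.165073)
θ=334°: h = r sin θ − e = -20.165073 − 17 = -37.165073
θ=334°: x = r cos θ + √(L² − h²) = 41.344526 + 252.277144 = 293.621670

θ=80°: 261.4124
θ=334°: 293.6217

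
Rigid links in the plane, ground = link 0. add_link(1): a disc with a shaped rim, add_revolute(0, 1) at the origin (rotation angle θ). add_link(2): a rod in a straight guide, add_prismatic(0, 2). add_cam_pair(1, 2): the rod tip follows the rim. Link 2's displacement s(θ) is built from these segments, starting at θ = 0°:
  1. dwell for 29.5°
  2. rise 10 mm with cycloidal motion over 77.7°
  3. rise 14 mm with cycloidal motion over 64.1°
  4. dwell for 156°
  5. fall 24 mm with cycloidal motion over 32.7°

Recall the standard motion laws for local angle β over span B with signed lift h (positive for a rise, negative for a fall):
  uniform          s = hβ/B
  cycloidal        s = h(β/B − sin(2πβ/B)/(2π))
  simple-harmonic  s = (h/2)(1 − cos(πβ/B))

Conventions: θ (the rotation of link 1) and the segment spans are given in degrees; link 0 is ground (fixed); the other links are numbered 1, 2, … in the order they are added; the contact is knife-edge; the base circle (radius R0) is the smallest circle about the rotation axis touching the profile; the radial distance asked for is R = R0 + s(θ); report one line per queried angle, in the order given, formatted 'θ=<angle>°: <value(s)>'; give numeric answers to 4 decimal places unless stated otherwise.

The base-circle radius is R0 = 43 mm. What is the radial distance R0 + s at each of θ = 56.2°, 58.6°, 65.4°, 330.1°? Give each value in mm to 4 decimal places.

segment 1 (0° to 29.5°, dwell): s unchanged at 0.0000
θ = 56.2° falls in segment 2 (29.5° to 107.2°, cycloidal, h = 10): β = 56.2 − 29.5 = 26.7°, B = 77.7°; Δs = 10·(0.3436 − sin(2π·0.3436)/(2π)) = 2.1123; s = 0.0000 + 2.1123 = 2.1123
θ = 58.6° falls in segment 2 (29.5° to 107.2°, cycloidal, h = 10): β = 58.6 − 29.5 = 29.1°, B = 77.7°; Δs = 10·(0.3745 − sin(2π·0.3745)/(2π)) = 2.6164; s = 0.0000 + 2.6164 = 2.6164
θ = 65.4° falls in segment 2 (29.5° to 107.2°, cycloidal, h = 10): β = 65.4 − 29.5 = 35.9°, B = 77.7°; Δs = 10·(0.4620 − sin(2π·0.4620)/(2π)) = 4.2443; s = 0.0000 + 4.2443 = 4.2443
segment 2 (29.5° to 107.2°, cycloidal, h = 10) is passed completely: s = 0.0000 + (10) = 10.0000
segment 3 (107.2° to 171.3°, cycloidal, h = 14) is passed completely: s = 10.0000 + (14) = 24.0000
segment 4 (171.3° to 327.3°, dwell): s unchanged at 24.0000
θ = 330.1° falls in segment 5 (327.3° to 360°, cycloidal, h = -24): β = 330.1 − 327.3 = 2.8°, B = 32.7°; Δs = -24·(0.0856 − sin(2π·0.0856)/(2π)) = -0.0977; s = 24.0000 − 0.0977 = 23.9023
θ=56.2°: R = R0 + s = 43 + 2.1123 = 45.1123
θ=58.6°: R = R0 + s = 43 + 2.6164 = 45.6164
θ=65.4°: R = R0 + s = 43 + 4.2443 = 47.2443
θ=330.1°: R = R0 + s = 43 + 23.9023 = 66.9023

θ=56.2°: 45.1123
θ=58.6°: 45.6164
θ=65.4°: 47.2443
θ=330.1°: 66.9023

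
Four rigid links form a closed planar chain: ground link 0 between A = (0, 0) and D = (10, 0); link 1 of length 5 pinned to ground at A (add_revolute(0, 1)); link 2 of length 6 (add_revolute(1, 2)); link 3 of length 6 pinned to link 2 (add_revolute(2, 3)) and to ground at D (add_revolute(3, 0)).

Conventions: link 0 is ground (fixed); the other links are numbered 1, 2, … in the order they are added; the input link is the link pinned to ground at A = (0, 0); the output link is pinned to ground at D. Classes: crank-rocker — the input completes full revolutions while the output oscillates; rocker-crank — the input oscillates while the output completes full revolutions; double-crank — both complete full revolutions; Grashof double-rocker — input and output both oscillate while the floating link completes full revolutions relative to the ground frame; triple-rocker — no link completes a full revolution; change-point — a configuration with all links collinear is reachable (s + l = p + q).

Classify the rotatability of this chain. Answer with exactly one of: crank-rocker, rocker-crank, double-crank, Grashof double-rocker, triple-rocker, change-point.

lengths: ground=10, input=5, coupler=6, output=6
sorted: s=5 (shortest), l=10 (longest), p+q=12
s + l = 15 vs p + q = 12
s + l > p + q → non-Grashof → no link fully rotates → triple-rocker

triple-rocker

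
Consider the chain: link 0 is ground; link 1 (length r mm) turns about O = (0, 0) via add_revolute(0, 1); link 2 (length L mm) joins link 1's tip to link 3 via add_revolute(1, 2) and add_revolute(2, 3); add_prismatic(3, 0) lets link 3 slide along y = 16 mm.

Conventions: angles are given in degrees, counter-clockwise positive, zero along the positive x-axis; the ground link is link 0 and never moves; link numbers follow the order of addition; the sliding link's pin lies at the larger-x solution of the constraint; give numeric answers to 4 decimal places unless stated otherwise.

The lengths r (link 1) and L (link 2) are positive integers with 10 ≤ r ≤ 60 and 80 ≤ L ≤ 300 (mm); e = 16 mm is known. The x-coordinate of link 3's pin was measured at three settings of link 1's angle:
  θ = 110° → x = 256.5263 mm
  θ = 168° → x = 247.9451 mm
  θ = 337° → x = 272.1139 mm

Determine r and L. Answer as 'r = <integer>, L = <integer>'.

constraint per measurement: (x − r cos θ)² + (r sin θ − e)² = L²
subtracting the θ₁ and θ₂ equations cancels the r² and L² terms:
r = (x₁² − x₂²) / (2[(x₁cos θ₁ + e sin θ₁) − (x₂cos θ₂ + e sin θ₂)]) = 13.0000 → r = 13
L² = (x₁ − r cos θ₁)² + (r sin θ₁ − e)² = 68120.9967 → L = 261.0000 → L = 261
check at θ₃=337°: x = 272.1139 (printed 272.1139) ✓

r = 13, L = 261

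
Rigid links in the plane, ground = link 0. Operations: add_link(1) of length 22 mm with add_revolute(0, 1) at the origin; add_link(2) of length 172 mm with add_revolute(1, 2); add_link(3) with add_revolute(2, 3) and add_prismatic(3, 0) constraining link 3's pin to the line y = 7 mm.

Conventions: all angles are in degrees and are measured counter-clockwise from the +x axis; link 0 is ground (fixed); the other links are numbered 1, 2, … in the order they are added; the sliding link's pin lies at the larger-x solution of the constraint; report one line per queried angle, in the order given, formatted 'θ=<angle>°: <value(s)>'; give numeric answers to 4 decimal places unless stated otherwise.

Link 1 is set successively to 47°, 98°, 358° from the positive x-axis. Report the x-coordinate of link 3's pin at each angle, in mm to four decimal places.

geometry: r = 22 mm, L = 172 mm, e = 7 mm
θ=47°: crank pin P = (r cos θ, r sin θ) = (15.003964, 16.089781)
θ=47°: h = r sin θ − e = 16.089781 − 7 = 9.089781
θ=47°: x = r cos θ + √(L² − h²) = 15.003964 + 171.759646 = 186.763610
θ=98°: crank pin P = (r cos θ, r sin θ) = (-3.061808, 21.785898)
θ=98°: h = r sin θ − e = 21.785898 − 7 = 14.785898
θ=98°: x = r cos θ + √(L² − h²) = -3.061808 + 171.363290 = 168.301482
θ=358°: crank pin P = (r cos θ, r sin θ) = (21.986598, -0.767789)
θ=358°: h = r sin θ − e = -0.767789 − 7 = -7.767789
θ=358°: x = r cos θ + √(L² − h²) = 21.986598 + 171.824508 = 193.811106

θ=47°: 186.7636
θ=98°: 168.3015
θ=358°: 193.8111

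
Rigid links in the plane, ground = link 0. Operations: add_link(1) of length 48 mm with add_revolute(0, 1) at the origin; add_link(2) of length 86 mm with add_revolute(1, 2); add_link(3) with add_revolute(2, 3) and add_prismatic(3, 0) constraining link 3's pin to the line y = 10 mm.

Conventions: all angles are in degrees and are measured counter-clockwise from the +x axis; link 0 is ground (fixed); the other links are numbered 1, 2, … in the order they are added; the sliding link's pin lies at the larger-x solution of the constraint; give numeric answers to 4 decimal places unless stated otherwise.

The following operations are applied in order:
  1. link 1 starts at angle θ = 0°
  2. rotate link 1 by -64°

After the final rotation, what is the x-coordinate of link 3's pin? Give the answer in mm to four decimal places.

geometry: r = 48 mm, L = 86 mm, e = 10 mm; θ starts at 0°
rotate link 1 by -64°: θ ← 0° -64° = -64°
crank pin P = (r cos θ, r sin θ) = (21.041815, -43.142114)
h = r sin θ − e = -43.142114 − 10 = -53.142114
x = r cos θ + √(L² − h²) = 21.041815 + 67.615943 = 88.657758

88.6578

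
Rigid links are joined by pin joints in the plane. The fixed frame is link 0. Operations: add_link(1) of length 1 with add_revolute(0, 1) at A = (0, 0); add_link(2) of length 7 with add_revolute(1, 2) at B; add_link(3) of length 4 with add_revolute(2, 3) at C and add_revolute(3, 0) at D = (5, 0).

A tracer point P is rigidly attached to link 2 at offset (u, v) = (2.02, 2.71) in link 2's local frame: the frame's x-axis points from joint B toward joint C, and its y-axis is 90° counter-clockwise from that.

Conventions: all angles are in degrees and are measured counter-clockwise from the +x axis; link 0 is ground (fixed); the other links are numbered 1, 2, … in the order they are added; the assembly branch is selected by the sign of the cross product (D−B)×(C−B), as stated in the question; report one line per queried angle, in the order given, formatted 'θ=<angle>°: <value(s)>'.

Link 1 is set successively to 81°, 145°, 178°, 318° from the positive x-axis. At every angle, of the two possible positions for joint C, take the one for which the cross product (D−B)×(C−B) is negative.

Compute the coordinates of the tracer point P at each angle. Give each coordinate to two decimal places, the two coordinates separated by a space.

A=(0,0), D=(5.00,0)
θ=81°: B = A + 1.00·(cos81°, sin81°) = (0.1564, 0.9877)
θ=81°: |BD| = 4.9432
θ=81°: circle(B,7.00) ∩ circle(D,4.00): a=5.8095, h=3.9051
θ=81°:   candidates: C₊=(6.6291,3.6532) cross=19.304; C₋=(5.0685,-3.9994) cross=-19.304
θ=81°:   branch - wants cross < 0 → take C=(5.0685,-3.9994) (cross=-19.304)
θ=81°: ex = (C−B)/|BC| = (0.7017,-0.7124); ey = (0.7124,0.7017)
θ=81°: P = B + 2.02·ex + 2.71·ey = (3.5046,1.4502)
θ=145°: B = A + 1.00·(cos145°, sin145°) = (-0.8192, 0.5736)
θ=145°: |BD| = 5.8474
θ=145°: circle(B,7.00) ∩ circle(D,4.00): a=5.7455, h=3.9987
θ=145°:   candidates: C₊=(5.2908,3.9894) cross=23.382; C₋=(4.5064,-3.9694) cross=-23.382
θ=145°:   branch - wants cross < 0 → take C=(4.5064,-3.9694) (cross=-23.382)
θ=145°: ex = (C−B)/|BC| = (0.7608,-0.6490); ey = (0.6490,0.7608)
θ=145°: P = B + 2.02·ex + 2.71·ey = (2.4764,1.3243)
θ=178°: B = A + 1.00·(cos178°, sin178°) = (-0.9994, 0.0349)
θ=178°: |BD| = 5.9995
θ=178°: circle(B,7.00) ∩ circle(D,4.00): a=5.7500, h=3.9922
θ=178°:   candidates: C₊=(4.7737,3.9936) cross=23.951; C₋=(4.7273,-3.9907) cross=-23.951
θ=178°:   branch - wants cross < 0 → take C=(4.7273,-3.9907) (cross=-23.951)
θ=178°: ex = (C−B)/|BC| = (0.8181,-0.5751); ey = (0.5751,0.8181)
θ=178°: P = B + 2.02·ex + 2.71·ey = (2.2116,1.0903)
θ=318°: B = A + 1.00·(cos318°, sin318°) = (0.7431, -0.6691)
θ=318°: |BD| = 4.3091
θ=318°: circle(B,7.00) ∩ circle(D,4.00): a=5.9836, h=3.6326
θ=318°:   candidates: C₊=(6.0901,3.8486) cross=15.653; C₋=(7.2183,-3.3285) cross=-15.653
θ=318°:   branch - wants cross < 0 → take C=(7.2183,-3.3285) (cross=-15.653)
θ=318°: ex = (C−B)/|BC| = (0.9250,-0.3799); ey = (0.3799,0.9250)
θ=318°: P = B + 2.02·ex + 2.71·ey = (3.6413,1.0702)

θ=81°: 3.50 1.45
θ=145°: 2.48 1.32
θ=178°: 2.21 1.09
θ=318°: 3.64 1.07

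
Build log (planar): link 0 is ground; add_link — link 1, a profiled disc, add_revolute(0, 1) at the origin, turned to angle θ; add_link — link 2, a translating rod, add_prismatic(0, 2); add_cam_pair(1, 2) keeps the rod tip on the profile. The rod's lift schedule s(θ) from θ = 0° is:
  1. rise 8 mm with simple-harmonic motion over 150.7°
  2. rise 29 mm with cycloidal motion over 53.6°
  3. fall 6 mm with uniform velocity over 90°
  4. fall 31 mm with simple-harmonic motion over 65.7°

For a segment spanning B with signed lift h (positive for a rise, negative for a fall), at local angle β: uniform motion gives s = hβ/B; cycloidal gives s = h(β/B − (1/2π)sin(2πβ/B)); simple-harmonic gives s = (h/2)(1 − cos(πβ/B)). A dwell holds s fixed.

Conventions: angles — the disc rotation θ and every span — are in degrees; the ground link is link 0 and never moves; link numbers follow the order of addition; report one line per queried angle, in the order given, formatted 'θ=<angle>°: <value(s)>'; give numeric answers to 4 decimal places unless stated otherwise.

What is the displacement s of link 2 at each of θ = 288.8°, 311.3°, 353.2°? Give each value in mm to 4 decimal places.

seg 1 [0°–150.7°] simple-harmonic, h=8: full span → s += 8 → s = 8.0000
seg 2 [150.7°–204.3°] cycloidal, h=29: full span → s += 29 → s = 37.0000
seg 3 [204.3°–294.3°] uniform, h=-6: θ=288.8° here. β=84.5, B=90. -6·84.5/90 = -5.6333 → s = 31.3667
seg 3 [204.3°–294.3°] uniform, h=-6: full span → s += -6 → s = 31.0000
seg 4 [294.3°–360°] simple-harmonic, h=-31: θ=311.3° here. β=17, B=65.7. -31/2·(1 − cos(π·0.2588)) = -4.8453 → s = 26.1547
seg 4 [294.3°–360°] simple-harmonic, h=-31: θ=353.2° here. β=58.9, B=65.7. -31/2·(1 − cos(π·0.8965)) = -30.1878 → s = 0.8122

θ=288.8°: 31.3667
θ=311.3°: 26.1547
θ=353.2°: 0.8122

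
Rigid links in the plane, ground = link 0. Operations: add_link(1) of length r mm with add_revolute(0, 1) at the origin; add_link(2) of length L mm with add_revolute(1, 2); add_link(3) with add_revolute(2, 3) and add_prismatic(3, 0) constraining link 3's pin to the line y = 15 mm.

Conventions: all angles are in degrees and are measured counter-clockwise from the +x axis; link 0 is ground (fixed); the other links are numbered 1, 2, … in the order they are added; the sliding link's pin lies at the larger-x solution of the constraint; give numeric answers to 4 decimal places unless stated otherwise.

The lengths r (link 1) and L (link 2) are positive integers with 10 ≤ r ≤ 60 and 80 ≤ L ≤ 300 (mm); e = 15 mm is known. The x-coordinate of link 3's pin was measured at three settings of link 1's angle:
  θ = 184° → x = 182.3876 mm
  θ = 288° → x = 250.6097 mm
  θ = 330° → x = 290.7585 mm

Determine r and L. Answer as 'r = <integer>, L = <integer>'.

constraint per measurement: (x − r cos θ)² + (r sin θ − e)² = L²
subtracting the θ₁ and θ₂ equations cancels the r² and L² terms:
r = (x₁² − x₂²) / (2[(x₁cos θ₁ + e sin θ₁) − (x₂cos θ₂ + e sin θ₂)]) = 60.0000 → r = 60
L² = (x₁ − r cos θ₁)² + (r sin θ₁ − e)² = 59048.9958 → L = 243.0000 → L = 243
check at θ₃=330°: x = 290.7585 (printed 290.7585) ✓

r = 60, L = 243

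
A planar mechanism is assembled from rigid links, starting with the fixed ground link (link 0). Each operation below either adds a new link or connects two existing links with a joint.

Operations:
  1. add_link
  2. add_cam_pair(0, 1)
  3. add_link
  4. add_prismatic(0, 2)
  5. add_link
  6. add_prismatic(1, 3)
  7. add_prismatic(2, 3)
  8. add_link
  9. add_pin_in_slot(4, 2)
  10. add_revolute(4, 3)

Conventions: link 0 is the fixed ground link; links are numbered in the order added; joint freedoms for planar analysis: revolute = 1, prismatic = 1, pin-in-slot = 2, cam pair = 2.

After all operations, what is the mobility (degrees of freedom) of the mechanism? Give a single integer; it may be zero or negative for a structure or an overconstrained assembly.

ground; <1,0,0>
#1 <2,0,0>
C:0↔1 J2 <2,0,1>
#2 <3,0,1>
P:0↔2 J1 <3,1,1>
#3 <4,1,1>
P:1↔3 J1 <4,2,1>
P:2↔3 J1 <4,3,1>
#4 <5,3,1>
PS:4↔2 J2 <5,3,2>
R:4↔3 J1 <5,4,2>
3×4 − 2×4 − 1×2 = 2

M = 2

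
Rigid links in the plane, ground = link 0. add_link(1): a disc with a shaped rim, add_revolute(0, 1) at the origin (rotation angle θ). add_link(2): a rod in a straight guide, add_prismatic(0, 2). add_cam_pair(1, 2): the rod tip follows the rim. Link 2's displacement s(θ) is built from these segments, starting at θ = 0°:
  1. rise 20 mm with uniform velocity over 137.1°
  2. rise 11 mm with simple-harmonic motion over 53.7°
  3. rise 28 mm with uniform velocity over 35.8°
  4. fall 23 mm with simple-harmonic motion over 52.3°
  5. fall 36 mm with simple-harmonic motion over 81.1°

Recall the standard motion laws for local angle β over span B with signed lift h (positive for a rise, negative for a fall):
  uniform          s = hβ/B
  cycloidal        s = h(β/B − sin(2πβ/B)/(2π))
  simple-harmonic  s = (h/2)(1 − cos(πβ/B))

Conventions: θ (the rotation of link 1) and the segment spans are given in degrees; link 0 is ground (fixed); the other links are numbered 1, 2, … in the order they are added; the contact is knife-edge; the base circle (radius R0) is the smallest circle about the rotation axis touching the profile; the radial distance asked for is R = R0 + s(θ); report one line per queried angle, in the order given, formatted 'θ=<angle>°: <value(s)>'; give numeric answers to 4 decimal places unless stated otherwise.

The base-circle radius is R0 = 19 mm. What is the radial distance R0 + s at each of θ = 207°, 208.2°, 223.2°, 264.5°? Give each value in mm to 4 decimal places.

segment 1 (0° to 137.1°, uniform, h = 20) is passed completely: s = 0.0000 + (20) = 20.0000
segment 2 (137.1° to 190.8°, simple-harmonic, h = 11) is passed completely: s = 20.0000 + (11) = 31.0000
θ = 207° falls in segment 3 (190.8° to 226.6°, uniform, h = 28): β = 207 − 190.8 = 16.2°, B = 35.8°; Δs = 28·16.2/35.8 = 12.6704; s = 31.0000 + 12.6704 = 43.6704
θ = 208.2° falls in segment 3 (190.8° to 226.6°, uniform, h = 28): β = 208.2 − 190.8 = 17.4°, B = 35.8°; Δs = 28·17.4/35.8 = 13.6089; s = 31.0000 + 13.6089 = 44.6089
θ = 223.2° falls in segment 3 (190.8° to 226.6°, uniform, h = 28): β = 223.2 − 190.8 = 32.4°, B = 35.8°; Δs = 28·32.4/35.8 = 25.3408; s = 31.0000 + 25.3408 = 56.3408
segment 3 (190.8° to 226.6°, uniform, h = 28) is passed completely: s = 31.0000 + (28) = 59.0000
θ = 264.5° falls in segment 4 (226.6° to 278.9°, simple-harmonic, h = -23): β = 264.5 − 226.6 = 37.9°, B = 52.3°; Δs = -23/2·(1 − cos(π·0.7247)) = -18.9595; s = 59.0000 − 18.9595 = 40.0405
θ=207°: R = R0 + s = 19 + 43.6704 = 62.6704
θ=208.2°: R = R0 + s = 19 + 44.6089 = 63.6089
θ=223.2°: R = R0 + s = 19 + 56.3408 = 75.3408
θ=264.5°: R = R0 + s = 19 + 40.0405 = 59.0405

θ=207°: 62.6704
θ=208.2°: 63.6089
θ=223.2°: 75.3408
θ=264.5°: 59.0405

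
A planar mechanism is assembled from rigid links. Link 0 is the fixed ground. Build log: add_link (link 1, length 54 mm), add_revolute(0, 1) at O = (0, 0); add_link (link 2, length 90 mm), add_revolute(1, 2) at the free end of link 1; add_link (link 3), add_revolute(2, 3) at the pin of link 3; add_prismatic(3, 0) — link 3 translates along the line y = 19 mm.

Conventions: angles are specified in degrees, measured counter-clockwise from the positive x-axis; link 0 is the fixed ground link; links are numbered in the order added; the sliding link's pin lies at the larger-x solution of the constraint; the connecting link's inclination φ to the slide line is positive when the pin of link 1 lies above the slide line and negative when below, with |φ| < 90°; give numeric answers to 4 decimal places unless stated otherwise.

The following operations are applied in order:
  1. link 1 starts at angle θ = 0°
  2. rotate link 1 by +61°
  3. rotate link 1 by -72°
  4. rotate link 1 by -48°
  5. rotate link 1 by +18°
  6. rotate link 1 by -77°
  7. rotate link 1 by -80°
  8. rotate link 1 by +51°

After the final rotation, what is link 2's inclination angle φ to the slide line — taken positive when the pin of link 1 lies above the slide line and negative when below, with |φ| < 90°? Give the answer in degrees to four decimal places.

geometry: r = 54 mm, L = 90 mm, e = 19 mm; θ starts at 0°
rotate link 1 by +61°: θ ← 0° +61° = 61°
rotate link 1 by -72°: θ ← 61° -72° = -11°
rotate link 1 by -48°: θ ← -11° -48° = -59°
rotate link 1 by +18°: θ ← -59° +18° = -41°
rotate link 1 by -77°: θ ← -41° -77° = -118°
rotate link 1 by -80°: θ ← -118° -80° = -198°
rotate link 1 by +51°: θ ← -198° +51° = -147°
h = r sin θ − e = -29.410508 − 19 = -48.410508
sin φ = h / L = -48.410508 / 90 = -0.53789453
φ = arcsin(-0.53789453) = -32.540425°

-32.5404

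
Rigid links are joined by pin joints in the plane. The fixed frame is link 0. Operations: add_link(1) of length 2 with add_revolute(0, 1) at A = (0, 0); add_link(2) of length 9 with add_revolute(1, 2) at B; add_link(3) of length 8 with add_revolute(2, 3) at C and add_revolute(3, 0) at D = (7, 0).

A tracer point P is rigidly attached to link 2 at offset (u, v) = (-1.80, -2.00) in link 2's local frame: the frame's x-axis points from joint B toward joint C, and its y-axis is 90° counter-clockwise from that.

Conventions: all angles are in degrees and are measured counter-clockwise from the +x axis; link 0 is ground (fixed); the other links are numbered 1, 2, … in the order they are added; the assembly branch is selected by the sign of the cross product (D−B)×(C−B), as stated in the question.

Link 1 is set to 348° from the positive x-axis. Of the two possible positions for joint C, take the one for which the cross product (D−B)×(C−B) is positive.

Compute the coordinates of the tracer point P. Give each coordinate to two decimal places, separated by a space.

A=(0,0), D=(7.00,0)
B = A + 2.00·(cos348°, sin348°) = (1.9563, -0.4158)
|BD| = 5.0608
circle(B,9.00) ∩ circle(D,8.00): a=4.2100, h=7.9546
  candidates: C₊=(5.4984,7.8578) cross=40.257; C₋=(6.8056,-7.9976) cross=-40.257
  branch + wants cross > 0 → take C=(5.4984,7.8578) (cross=40.257)
ex = (C−B)/|BC| = (0.3936,0.9193); ey = (-0.9193,0.3936)
P = B + -1.80·ex + -2.00·ey = (3.0865,-2.8577)

3.09 -2.86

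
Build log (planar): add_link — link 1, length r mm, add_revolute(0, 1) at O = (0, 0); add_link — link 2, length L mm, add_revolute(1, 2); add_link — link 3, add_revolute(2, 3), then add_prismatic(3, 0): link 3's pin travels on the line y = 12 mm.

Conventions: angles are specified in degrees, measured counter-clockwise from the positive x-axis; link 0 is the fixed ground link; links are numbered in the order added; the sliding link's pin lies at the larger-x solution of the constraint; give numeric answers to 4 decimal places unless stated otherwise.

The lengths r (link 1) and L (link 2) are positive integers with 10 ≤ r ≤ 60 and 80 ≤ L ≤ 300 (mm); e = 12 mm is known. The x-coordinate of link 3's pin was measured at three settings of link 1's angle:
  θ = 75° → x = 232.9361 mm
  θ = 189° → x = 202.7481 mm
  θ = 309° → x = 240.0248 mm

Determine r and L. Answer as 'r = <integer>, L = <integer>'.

constraint per measurement: (x − r cos θ)² + (r sin θ − e)² = L²
subtracting the θ₁ and θ₂ equations cancels the r² and L² terms:
r = (x₁² − x₂²) / (2[(x₁cos θ₁ + e sin θ₁) − (x₂cos θ₂ + e sin θ₂)]) = 24.0000 → r = 24
L² = (x₁ − r cos θ₁)² + (r sin θ₁ − e)² = 51529.0151 → L = 227.0000 → L = 227
check at θ₃=309°: x = 240.0248 (printed 240.0248) ✓

r = 24, L = 227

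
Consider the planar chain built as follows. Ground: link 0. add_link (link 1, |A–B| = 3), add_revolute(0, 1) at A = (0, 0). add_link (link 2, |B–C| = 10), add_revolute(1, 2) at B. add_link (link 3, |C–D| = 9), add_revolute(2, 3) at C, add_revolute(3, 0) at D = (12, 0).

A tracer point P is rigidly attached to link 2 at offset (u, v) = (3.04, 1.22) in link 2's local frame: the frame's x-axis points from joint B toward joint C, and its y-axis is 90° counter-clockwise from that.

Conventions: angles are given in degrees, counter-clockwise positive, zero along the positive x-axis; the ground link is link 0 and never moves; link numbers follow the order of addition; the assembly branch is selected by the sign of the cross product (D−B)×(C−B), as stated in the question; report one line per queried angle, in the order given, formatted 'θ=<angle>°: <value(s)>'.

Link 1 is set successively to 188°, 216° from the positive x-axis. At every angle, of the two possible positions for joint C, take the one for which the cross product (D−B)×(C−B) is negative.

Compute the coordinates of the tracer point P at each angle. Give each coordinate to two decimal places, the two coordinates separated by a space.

A=(0,0), D=(12.00,0)
θ=188°: B = A + 3.00·(cos188°, sin188°) = (-2.9708, -0.4175)
θ=188°: |BD| = 14.9766
θ=188°: circle(B,10.00) ∩ circle(D,9.00): a=8.1226, h=5.8329
θ=188°:   candidates: C₊=(4.9861,5.6396) cross=87.357; C₋=(5.3113,-6.0217) cross=-87.357
θ=188°:   branch - wants cross < 0 → take C=(5.3113,-6.0217) (cross=-87.357)
θ=188°: ex = (C−B)/|BC| = (0.8282,-0.5604); ey = (0.5604,0.8282)
θ=188°: P = B + 3.04·ex + 1.22·ey = (0.2307,-1.1108)
θ=216°: B = A + 3.00·(cos216°, sin216°) = (-2.4271, -1.7634)
θ=216°: |BD| = 14.5344
θ=216°: circle(B,10.00) ∩ circle(D,9.00): a=7.9208, h=6.1041
θ=216°:   candidates: C₊=(4.6947,5.2567) cross=88.720; C₋=(6.1758,-6.8614) cross=-88.720
θ=216°:   branch - wants cross < 0 → take C=(6.1758,-6.8614) (cross=-88.720)
θ=216°: ex = (C−B)/|BC| = (0.8603,-0.5098); ey = (0.5098,0.8603)
θ=216°: P = B + 3.04·ex + 1.22·ey = (0.8102,-2.2636)

θ=188°: 0.23 -1.11
θ=216°: 0.81 -2.26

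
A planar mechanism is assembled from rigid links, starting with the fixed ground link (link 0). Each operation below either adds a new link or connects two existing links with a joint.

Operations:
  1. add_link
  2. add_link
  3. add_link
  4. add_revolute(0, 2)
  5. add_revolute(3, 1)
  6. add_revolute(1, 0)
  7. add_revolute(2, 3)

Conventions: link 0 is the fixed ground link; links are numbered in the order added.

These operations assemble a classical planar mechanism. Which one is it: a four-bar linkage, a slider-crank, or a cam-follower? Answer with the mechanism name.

links: 4 (incl. ground); joints: 4 revolute, 0 prismatic, 0 higher (cam) pair, forming one closed loop
4 links in a single 4R loop → four-bar linkage

four-bar linkage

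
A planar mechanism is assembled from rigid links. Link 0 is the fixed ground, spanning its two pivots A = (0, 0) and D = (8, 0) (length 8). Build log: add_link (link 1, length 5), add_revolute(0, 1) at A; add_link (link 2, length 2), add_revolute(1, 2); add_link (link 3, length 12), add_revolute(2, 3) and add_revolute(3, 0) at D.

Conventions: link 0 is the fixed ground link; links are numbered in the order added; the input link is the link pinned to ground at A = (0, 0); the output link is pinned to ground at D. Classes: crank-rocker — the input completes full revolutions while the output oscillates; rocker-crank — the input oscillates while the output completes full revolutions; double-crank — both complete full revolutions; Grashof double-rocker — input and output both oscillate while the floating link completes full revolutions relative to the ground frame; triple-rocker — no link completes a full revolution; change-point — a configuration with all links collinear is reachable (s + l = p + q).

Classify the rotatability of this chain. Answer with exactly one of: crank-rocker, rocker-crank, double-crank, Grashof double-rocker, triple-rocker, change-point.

lengths: ground=8, input=5, coupler=2, output=12
sorted: s=2 (shortest), l=12 (longest), p+q=13
s + l = 14 vs p + q = 13
s + l > p + q → non-Grashof → no link fully rotates → triple-rocker

triple-rocker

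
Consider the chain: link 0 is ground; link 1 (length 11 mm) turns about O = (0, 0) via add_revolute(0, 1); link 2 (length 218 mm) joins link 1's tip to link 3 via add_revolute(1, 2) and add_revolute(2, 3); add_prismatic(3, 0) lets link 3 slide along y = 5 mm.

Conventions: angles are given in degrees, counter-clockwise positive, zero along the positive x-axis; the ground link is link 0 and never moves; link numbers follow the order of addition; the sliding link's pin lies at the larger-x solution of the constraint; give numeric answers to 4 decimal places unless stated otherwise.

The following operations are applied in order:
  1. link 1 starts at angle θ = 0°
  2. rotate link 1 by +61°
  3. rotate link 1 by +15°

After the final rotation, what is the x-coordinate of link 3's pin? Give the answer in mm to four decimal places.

geometry: r = 11 mm, L = 218 mm, e = 5 mm; θ starts at 0°
rotate link 1 by +61°: θ ← 0° +61° = 61°
rotate link 1 by +15°: θ ← 61° +15° = 76°
crank pin P = (r cos θ, r sin θ) = (2.661141, 10.673253)
h = r sin θ − e = 10.673253 − 5 = 5.673253
x = r cos θ + √(L² − h²) = 2.661141 + 217.926167 = 220.587308

220.5873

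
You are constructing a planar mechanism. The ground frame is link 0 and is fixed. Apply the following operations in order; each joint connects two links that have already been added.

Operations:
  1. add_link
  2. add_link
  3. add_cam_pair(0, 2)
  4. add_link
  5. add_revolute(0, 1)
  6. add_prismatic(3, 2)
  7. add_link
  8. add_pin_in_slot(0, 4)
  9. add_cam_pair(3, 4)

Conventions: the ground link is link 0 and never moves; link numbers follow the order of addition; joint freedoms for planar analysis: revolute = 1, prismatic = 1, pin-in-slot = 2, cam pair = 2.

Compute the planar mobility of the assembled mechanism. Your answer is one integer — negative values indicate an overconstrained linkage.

L=1 J1=0 J2=0
add link → L=2 J1=0 J2=0
add link → L=3 J1=0 J2=0
C@0,2 dof=2 J2 → L=3 J1=0 J2=1
add link → L=4 J1=0 J2=1
R@0,1 dof=1 J1 → L=4 J1=1 J2=1
P@3,2 dof=1 J1 → L=4 J1=2 J2=1
add link → L=5 J1=2 J2=1
PS@0,4 dof=2 J2 → L=5 J1=2 J2=2
C@3,4 dof=2 J2 → L=5 J1=2 J2=3
M=3(L−1)−2J1−J2=3·4−2·2−3=5

M = 5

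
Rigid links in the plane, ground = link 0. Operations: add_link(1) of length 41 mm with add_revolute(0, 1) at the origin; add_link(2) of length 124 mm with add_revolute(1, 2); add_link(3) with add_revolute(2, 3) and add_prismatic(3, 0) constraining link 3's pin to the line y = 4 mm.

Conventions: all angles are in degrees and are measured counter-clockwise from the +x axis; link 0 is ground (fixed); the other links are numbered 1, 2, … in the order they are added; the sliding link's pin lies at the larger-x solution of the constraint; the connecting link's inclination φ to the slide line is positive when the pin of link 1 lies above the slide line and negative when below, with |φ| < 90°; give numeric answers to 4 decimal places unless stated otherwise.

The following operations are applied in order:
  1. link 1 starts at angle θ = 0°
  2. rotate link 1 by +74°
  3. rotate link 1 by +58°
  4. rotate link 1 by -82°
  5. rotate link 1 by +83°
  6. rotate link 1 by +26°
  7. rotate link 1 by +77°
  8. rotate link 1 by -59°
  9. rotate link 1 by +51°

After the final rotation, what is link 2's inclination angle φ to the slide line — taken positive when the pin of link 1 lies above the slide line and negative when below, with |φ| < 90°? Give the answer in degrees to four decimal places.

geometry: r = 41 mm, L = 124 mm, e = 4 mm; θ starts at 0°
rotate link 1 by +74°: θ ← 0° +74° = 74°
rotate link 1 by +58°: θ ← 74° +58° = 132°
rotate link 1 by -82°: θ ← 132° -82° = 50°
rotate link 1 by +83°: θ ← 50° +83° = 133°
rotate link 1 by +26°: θ ← 133° +26° = 159°
rotate link 1 by +77°: θ ← 159° +77° = 236°
rotate link 1 by -59°: θ ← 236° -59° = 177°
rotate link 1 by +51°: θ ← 177° +51° = 228°
h = r sin θ − e = -30.468938 − 4 = -34.468938
sin φ = h / L = -34.468938 / 124 = -0.27797531
φ = arcsin(-0.27797531) = -16.139402°

-16.1394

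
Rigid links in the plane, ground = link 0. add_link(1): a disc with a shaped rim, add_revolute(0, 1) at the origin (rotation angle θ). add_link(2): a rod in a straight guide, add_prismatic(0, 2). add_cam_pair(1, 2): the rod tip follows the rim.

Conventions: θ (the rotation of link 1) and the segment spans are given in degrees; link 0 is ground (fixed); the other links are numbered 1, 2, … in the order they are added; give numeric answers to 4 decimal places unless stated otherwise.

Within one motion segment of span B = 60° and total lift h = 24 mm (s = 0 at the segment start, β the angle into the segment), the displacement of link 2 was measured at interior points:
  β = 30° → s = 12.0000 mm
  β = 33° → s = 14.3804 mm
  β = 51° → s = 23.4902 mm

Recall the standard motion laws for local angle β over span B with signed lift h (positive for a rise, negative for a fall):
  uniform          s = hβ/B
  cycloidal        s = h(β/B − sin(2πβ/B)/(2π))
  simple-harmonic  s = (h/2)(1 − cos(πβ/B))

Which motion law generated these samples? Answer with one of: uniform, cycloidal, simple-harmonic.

candidates at β/B = r: uniform s = h·r (linear in β); cycloidal s = h·(r − sin(2πr)/(2π)); simple-harmonic s = (h/2)(1 − cos(πr))
β=30°: printed 12.0000 | uniform 12.0000, cycloidal 12.0000, simple-harmonic 12.0000
β=33°: printed 14.3804 | uniform 13.2000, cycloidal 14.3804, simple-harmonic 13.8772
β=51°: printed 23.4902 | uniform 20.4000, cycloidal 23.4902, simple-harmonic 22.6921
only one law matches every sample → cycloidal

cycloidal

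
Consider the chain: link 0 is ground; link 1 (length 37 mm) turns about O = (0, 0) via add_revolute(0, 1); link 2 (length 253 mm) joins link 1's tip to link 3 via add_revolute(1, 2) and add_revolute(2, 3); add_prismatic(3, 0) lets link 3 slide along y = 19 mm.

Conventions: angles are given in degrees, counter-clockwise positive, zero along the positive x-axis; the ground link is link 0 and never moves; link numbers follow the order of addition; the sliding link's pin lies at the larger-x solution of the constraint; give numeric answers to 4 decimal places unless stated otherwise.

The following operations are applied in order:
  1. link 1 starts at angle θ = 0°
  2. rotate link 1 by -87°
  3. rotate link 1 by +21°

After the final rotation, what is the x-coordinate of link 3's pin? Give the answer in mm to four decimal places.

geometry: r = 37 mm, L = 253 mm, e = 19 mm; θ starts at 0°
rotate link 1 by -87°: θ ← 0° -87° = -87°
rotate link 1 by +21°: θ ← -87° +21° = -66°
crank pin P = (r cos θ, r sin θ) = (15.049256, -33.801182)
h = r sin θ − e = -33.801182 − 19 = -52.801182
x = r cos θ + √(L² − h²) = 15.049256 + 247.428849 = 262.478105

262.4781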